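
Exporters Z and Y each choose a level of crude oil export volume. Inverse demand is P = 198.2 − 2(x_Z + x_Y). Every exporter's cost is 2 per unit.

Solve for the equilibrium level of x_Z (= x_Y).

32.7

Exporter Z's profit: π = x_Z(198.2 − 2(x_Z + x_Y)) − 2x_Z.
∂π/∂x_Z = 196.2 − 4x_Z − 2x_Y = 0, so x_Z = 49.05 − 0.5x_Y.
The game is symmetric, so in equilibrium x_Y = x_Z: the reaction function gives 1.5x_Z = 49.05, hence x_Z = 32.7.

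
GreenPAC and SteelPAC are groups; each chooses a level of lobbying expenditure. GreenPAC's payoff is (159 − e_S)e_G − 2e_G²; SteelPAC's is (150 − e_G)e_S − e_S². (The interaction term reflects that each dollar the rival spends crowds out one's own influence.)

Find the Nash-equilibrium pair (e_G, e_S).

24, 63

Expanding GreenPAC's payoff: 159e_G − e_Se_G − 2e_G².
∂π/∂e_G = 159 − e_S − 4e_G = 0, so e_G = 39.75 − 0.25e_S.
Likewise for SteelPAC: e_S = 75 − 0.5e_G.
Solving the two reaction functions simultaneously: (1 − (−0.25)(−0.5))e_G = 39.75 − 0.25·75, so 0.875e_G = 21 and e_G = 24.
Then e_S = 75 − 0.5·24 = 63.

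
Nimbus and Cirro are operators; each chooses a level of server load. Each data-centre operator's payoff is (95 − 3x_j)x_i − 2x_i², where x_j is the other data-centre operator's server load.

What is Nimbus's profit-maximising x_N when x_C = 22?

7.25

Nimbus's payoff is (95 − 3x_C)x_N − 2x_N².
∂π/∂x_N = 95 − 3x_C − 4x_N = 0, so x_N = 23.75 − 0.75x_C.
At x_C = 22: x_N = 23.75 − 0.75·22 = 7.25.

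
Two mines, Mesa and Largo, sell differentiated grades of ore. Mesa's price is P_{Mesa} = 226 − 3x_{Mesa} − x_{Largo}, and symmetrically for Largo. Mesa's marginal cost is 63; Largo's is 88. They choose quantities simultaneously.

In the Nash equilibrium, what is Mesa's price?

135

Mine Mesa's profit: π = x_{Mesa}(226 − 3x_{Mesa} − x_{Largo}) − 63x_{Mesa}.
∂π/∂x_{Mesa} = 163 − 6x_{Mesa} − x_{Largo} = 0 ⇒ x_{Mesa} = 163/6 − (1/6)x_{Largo}.
Similarly x_{Largo} = 23 − (1/6)x_{Mesa}.
Solving the two reaction functions simultaneously: (1 − (−1/6)(−1/6))x_{Mesa} = 163/6 − (1/6)·23, so (35/36)x_{Mesa} = 70/3 and x_{Mesa} = 24.
Then x_{Largo} = 23 − (1/6)·24 = 19.
P_{Mesa} = 226 − 3·24 − 19 = 135.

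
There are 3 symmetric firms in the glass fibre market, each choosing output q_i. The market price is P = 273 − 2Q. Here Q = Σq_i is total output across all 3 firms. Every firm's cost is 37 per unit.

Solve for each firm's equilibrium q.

A representative firm's profit is π_i = q_i(273 − 2Q) − 37q_i, with Q = q_i + Σ_{j≠i} q_j.
First-order condition: 236 − 4q_i − 2Σ_{j≠i} q_j = 0.
Imposing symmetry (q_j = q for all j) turns Σ_{j≠i} q_j into 2q, so 236 = 8q and q = 29.5.

29.5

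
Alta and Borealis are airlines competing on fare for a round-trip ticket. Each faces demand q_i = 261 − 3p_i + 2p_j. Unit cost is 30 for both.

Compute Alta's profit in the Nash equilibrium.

10005.1875

Alta's profit: π = (p_{Alta} − 30)(261 − 3p_{Alta} + 2p_{Borealis}).
∂π/∂p_{Alta} = 351 − 6p_{Alta} + 2p_{Borealis} = 0 ⇒ p_{Alta} = 58.5 + (1/3)p_{Borealis}.
By symmetry p_{Borealis} = p_{Alta}; substituting into the reaction function, (2/3)p_{Alta} = 58.5 and p_{Alta} = 87.75.
q_{Alta} = 261 − 3·87.75 + 2·87.75 = 173.25.
Profit = (87.75 − 30)·173.25 = 10005.1875.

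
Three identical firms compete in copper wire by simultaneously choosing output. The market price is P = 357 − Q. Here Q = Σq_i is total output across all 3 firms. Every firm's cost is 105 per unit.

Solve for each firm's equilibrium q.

63

A representative firm's profit is π_i = q_i(357 − Q) − 105q_i, with Q = q_i + Σ_{j≠i} q_j.
First-order condition: 252 − 2q_i − Σ_{j≠i} q_j = 0.
In a symmetric equilibrium every firm chooses the same q, so Σ_{j≠i} q_j = 2q. The condition becomes 252 − 4q = 0, giving q = 252/4 = 63.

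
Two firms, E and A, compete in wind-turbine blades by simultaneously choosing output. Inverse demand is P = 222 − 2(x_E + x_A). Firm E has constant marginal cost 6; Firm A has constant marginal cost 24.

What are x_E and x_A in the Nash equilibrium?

Firm E's profit: π = x_E(222 − 2(x_E + x_A)) − 6x_E.
∂π/∂x_E = 216 − 4x_E − 2x_A = 0, so x_E = 54 − 0.5x_A.
By the same steps for A: x_A = 49.5 − 0.5x_E.
Solving the two reaction functions simultaneously: (1 − (−0.5)(−0.5))x_E = 54 − 0.5·49.5, so 0.75x_E = 29.25 and x_E = 39.
Then x_A = 49.5 − 0.5·39 = 30.

39, 30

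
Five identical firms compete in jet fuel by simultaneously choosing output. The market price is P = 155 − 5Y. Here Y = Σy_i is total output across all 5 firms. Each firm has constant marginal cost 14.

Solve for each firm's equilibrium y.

4.7

A representative firm's profit is π_i = y_i(155 − 5Y) − 14y_i, with Y = y_i + Σ_{j≠i} y_j.
First-order condition: 141 − 10y_i − 5Σ_{j≠i} y_j = 0.
With identical firms, set every y_j = y: then 141 − 10y − 20y = 0, i.e. y = 141/30 = 4.7.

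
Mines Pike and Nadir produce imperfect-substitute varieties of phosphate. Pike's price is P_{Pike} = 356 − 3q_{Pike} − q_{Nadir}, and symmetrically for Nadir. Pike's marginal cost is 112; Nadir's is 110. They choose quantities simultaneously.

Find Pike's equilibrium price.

Mine Pike's profit: π = q_{Pike}(356 − 3q_{Pike} − q_{Nadir}) − 112q_{Pike}.
∂π/∂q_{Pike} = 244 − 6q_{Pike} − q_{Nadir} = 0 ⇒ q_{Pike} = 122/3 − (1/6)q_{Nadir}.
Similarly q_{Nadir} = 41 − (1/6)q_{Pike}.
Solving the two reaction functions simultaneously: (1 − (−1/6)(−1/6))q_{Pike} = 122/3 − (1/6)·41, so (35/36)q_{Pike} = 203/6 and q_{Pike} = 34.8.
Then q_{Nadir} = 41 − (1/6)·34.8 = 35.2.
P_{Pike} = 356 − 3·34.8 − 35.2 = 216.4.

216.4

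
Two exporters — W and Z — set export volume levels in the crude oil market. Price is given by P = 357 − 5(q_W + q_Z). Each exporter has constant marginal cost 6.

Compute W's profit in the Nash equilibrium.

Exporter W's profit: π = q_W(357 − 5(q_W + q_Z)) − 6q_W.
∂π/∂q_W = 351 − 10q_W − 5q_Z = 0, so q_W = 35.1 − 0.5q_Z.
By symmetry q_Z = q_W; substituting into the reaction function, 1.5q_W = 35.1 and q_W = 23.4.
Price P = 357 − 5·46.8 = 123.
W's profit: (123 − 6)·23.4 = 2737.8.

2737.8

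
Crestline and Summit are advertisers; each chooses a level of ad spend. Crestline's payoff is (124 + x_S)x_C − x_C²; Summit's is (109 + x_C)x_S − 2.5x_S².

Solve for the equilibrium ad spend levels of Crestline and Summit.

81, 38

Expanding Crestline's payoff: 124x_C + x_Sx_C − x_C².
∂π/∂x_C = 124 + x_S − 2x_C = 0, so x_C = 62 + 0.5x_S.
Likewise for Summit: x_S = 21.8 + 0.2x_C.
Solving the two reaction functions simultaneously: (1 − (0.5)(0.2))x_C = 62 + 0.5·21.8, so 0.9x_C = 72.9 and x_C = 81.
Then x_S = 21.8 + 0.2·81 = 38.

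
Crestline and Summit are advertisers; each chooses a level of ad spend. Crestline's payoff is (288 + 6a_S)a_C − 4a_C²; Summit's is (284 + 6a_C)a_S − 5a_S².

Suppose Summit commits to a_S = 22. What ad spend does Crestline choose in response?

52.5

Expanding Crestline's payoff: 288a_C + 6a_Sa_C − 4a_C².
∂π/∂a_C = 288 + 6a_S − 8a_C = 0, so a_C = 36 + 0.75a_S.
At a_S = 22: a_C = 36 + 0.75·22 = 52.5.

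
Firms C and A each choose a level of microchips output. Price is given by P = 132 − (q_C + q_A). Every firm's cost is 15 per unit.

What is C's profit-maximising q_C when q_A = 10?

Firm C's profit: π = q_C(132 − (q_C + q_A)) − 15q_C.
∂π/∂q_C = 117 − 2q_C − q_A = 0, so q_C = 58.5 − 0.5q_A.
At q_A = 10: q_C = 58.5 − 0.5·10 = 53.5.

53.5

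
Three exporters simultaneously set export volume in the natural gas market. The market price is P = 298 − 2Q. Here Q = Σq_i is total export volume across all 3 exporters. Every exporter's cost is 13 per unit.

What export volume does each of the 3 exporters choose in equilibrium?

35.625

A representative exporter's profit is π_i = q_i(298 − 2Q) − 13q_i, with Q = q_i + Σ_{j≠i} q_j.
First-order condition: 285 − 4q_i − 2Σ_{j≠i} q_j = 0.
In a symmetric equilibrium every exporter chooses the same q, so Σ_{j≠i} q_j = 2q. The condition becomes 285 − 8q = 0, giving q = 285/8 = 35.625.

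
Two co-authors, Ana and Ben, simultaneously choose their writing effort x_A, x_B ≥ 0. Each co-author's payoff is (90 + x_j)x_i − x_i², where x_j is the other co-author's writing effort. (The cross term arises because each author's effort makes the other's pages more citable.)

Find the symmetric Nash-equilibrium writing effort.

Ana's payoff is (90 + x_B)x_A − x_A².
∂π/∂x_A = 90 + x_B − 2x_A = 0, so x_A = 45 + 0.5x_B.
By symmetry x_B = x_A; substituting into the reaction function, 0.5x_A = 45 and x_A = 90.

90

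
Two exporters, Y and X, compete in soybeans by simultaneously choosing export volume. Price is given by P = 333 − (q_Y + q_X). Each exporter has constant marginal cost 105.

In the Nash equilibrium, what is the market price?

Exporter Y's profit: π = q_Y(333 − (q_Y + q_X)) − 105q_Y.
∂π/∂q_Y = 228 − 2q_Y − q_X = 0, so q_Y = 114 − 0.5q_X.
Setting q_Y = q_X in the reaction function: q_Y = 114 − 0.5q_Y, so q_Y = 114 / 1.5 = 76.
Equilibrium price: P = 333 − 152 = 181.

181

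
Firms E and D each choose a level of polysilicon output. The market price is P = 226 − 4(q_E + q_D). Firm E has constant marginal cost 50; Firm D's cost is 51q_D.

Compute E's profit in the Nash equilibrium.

Firm E's profit: π = q_E(226 − 4(q_E + q_D)) − 50q_E.
∂π/∂q_E = 176 − 8q_E − 4q_D = 0, so q_E = 22 − 0.5q_D.
By the same steps for D: q_D = 21.875 − 0.5q_E.
Substituting the second reaction function into the first: q_E = 22 − 0.5(21.875 − 0.5q_E), which gives 0.75q_E = 11.0625 ⇒ q_E = 14.75.
Then q_D = 21.875 − 0.5·14.75 = 14.5.
Price P = 226 − 4·29.25 = 109.
E's profit: (109 − 50)·14.75 = 870.25.

870.25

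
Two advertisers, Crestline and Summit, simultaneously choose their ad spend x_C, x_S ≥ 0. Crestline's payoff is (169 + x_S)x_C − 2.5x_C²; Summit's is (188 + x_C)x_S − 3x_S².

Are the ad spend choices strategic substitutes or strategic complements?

Expanding Crestline's payoff: 169x_C + x_Sx_C − 2.5x_C².
∂π/∂x_C = 169 + x_S − 5x_C = 0, so x_C = 33.8 + 0.2x_S.
The best-response slope dx_C/dx_S = 0.2 > 0: the reaction function is upward-sloping, so the choices are strategic complements.

strategic complements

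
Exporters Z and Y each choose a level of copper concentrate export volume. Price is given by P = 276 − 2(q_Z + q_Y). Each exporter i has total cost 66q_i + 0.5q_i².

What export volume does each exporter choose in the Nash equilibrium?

Exporter Z's profit: π = q_Z(276 − 2(q_Z + q_Y)) − 66q_Z − 0.5q_Z².
∂π/∂q_Z = 210 − 5q_Z − 2q_Y = 0, so q_Z = 42 − 0.4q_Y.
Setting q_Z = q_Y in the reaction function: q_Z = 42 − 0.4q_Z, so q_Z = 42 / 1.4 = 30.

30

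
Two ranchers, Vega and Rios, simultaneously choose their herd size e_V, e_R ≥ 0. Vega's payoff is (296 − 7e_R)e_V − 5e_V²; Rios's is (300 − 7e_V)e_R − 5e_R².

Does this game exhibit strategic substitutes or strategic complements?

Expanding Vega's payoff: 296e_V − 7e_Re_V − 5e_V².
∂π/∂e_V = 296 − 7e_R − 10e_V = 0, so e_V = 29.6 − 0.7e_R.
The best-response slope de_V/de_R = −0.7 < 0: the reaction function is downward-sloping, so the choices are strategic substitutes.

strategic substitutes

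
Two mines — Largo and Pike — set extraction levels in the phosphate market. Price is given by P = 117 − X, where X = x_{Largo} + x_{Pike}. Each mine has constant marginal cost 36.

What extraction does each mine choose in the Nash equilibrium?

Mine Largo's profit: π = x_{Largo}(117 − (x_{Largo} + x_{Pike})) − 36x_{Largo}.
∂π/∂x_{Largo} = 81 − 2x_{Largo} − x_{Pike} = 0, so x_{Largo} = 40.5 − 0.5x_{Pike}.
Setting x_{Largo} = x_{Pike} in the reaction function: x_{Largo} = 40.5 − 0.5x_{Largo}, so x_{Largo} = 40.5 / 1.5 = 27.

27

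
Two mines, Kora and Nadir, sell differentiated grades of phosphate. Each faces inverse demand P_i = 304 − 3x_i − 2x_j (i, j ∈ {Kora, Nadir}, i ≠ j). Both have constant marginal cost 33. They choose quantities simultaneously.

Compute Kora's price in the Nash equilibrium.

134.625

Mine Kora's profit: π = x_{Kora}(304 − 3x_{Kora} − 2x_{Nadir}) − 33x_{Kora}.
∂π/∂x_{Kora} = 271 − 6x_{Kora} − 2x_{Nadir} = 0 ⇒ x_{Kora} = 271/6 − (1/3)x_{Nadir}.
The game is symmetric, so in equilibrium x_{Nadir} = x_{Kora}: the reaction function gives (4/3)x_{Kora} = 271/6, hence x_{Kora} = 33.875.
P_{Kora} = 304 − 3·33.875 − 2·33.875 = 134.625.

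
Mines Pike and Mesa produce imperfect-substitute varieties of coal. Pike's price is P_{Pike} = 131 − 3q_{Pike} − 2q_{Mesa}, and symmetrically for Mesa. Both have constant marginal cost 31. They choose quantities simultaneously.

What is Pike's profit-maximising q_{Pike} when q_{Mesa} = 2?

Mine Pike's profit: π = q_{Pike}(131 − 3q_{Pike} − 2q_{Mesa}) − 31q_{Pike}.
∂π/∂q_{Pike} = 100 − 6q_{Pike} − 2q_{Mesa} = 0 ⇒ q_{Pike} = 50/3 − (1/3)q_{Mesa}.
At q_{Mesa} = 2: q_{Pike} = 50/3 − (1/3)·2 = 16.

16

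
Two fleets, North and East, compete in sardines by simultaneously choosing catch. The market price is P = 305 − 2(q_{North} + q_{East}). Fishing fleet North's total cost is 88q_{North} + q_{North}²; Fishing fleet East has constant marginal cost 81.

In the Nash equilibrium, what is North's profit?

1323

Fishing fleet North's profit: π = q_{North}(305 − 2(q_{North} + q_{East})) − 88q_{North} − q_{North}².
∂π/∂q_{North} = 217 − 6q_{North} − 2q_{East} = 0, so q_{North} = 217/6 − (1/3)q_{East}.
For East: ∂π/∂q_{East} = 224 − 4q_{East} − 2q_{North} = 0 ⇒ q_{East} = 56 − 0.5q_{North}.
Substituting the second reaction function into the first: q_{North} = 217/6 − (1/3)(56 − 0.5q_{North}), which gives (5/6)q_{North} = 17.5 ⇒ q_{North} = 21.
Then q_{East} = 56 − 0.5·21 = 45.5.
Price P = 305 − 2·66.5 = 172.
North's profit: (172 − 88)·21 − (21)² = 1323.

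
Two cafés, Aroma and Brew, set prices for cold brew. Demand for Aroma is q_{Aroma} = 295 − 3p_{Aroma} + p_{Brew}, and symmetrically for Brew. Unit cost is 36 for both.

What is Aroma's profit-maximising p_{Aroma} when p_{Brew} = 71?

Aroma's profit: π = (p_{Aroma} − 36)(295 − 3p_{Aroma} + p_{Brew}).
∂π/∂p_{Aroma} = 403 − 6p_{Aroma} + p_{Brew} = 0 ⇒ p_{Aroma} = 403/6 + (1/6)p_{Brew}.
At p_{Brew} = 71: p_{Aroma} = 403/6 + (1/6)·71 = 79.

79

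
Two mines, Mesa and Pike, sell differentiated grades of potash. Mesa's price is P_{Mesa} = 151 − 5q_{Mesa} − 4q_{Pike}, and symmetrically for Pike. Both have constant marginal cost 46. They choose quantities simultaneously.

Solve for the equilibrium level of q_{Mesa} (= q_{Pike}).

Mine Mesa's profit: π = q_{Mesa}(151 − 5q_{Mesa} − 4q_{Pike}) − 46q_{Mesa}.
∂π/∂q_{Mesa} = 105 − 10q_{Mesa} − 4q_{Pike} = 0 ⇒ q_{Mesa} = 10.5 − 0.4q_{Pike}.
By symmetry q_{Pike} = q_{Mesa}; substituting into the reaction function, 1.4q_{Mesa} = 10.5 and q_{Mesa} = 7.5.

7.5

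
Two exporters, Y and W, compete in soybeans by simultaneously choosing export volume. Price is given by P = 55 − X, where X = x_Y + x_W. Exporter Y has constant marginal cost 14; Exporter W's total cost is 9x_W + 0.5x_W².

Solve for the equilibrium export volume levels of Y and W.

Exporter Y's profit: π = x_Y(55 − (x_Y + x_W)) − 14x_Y.
∂π/∂x_Y = 41 − 2x_Y − x_W = 0, so x_Y = 20.5 − 0.5x_W.
For W: ∂π/∂x_W = 46 − 3x_W − x_Y = 0 ⇒ x_W = 46/3 − (1/3)x_Y.
Plugging x_W into Y's best response: x_Y = 20.5 − 0.5(46/3 − (1/3)x_Y) ⇒ (5/6)x_Y = 77/6, so x_Y = 15.4.
Then x_W = 46/3 − (1/3)·15.4 = 10.2.

15.4, 10.2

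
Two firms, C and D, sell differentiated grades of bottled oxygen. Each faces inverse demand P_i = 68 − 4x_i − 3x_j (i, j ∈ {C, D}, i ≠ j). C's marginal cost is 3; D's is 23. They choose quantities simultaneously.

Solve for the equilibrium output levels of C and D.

Firm C's profit: π = x_C(68 − 4x_C − 3x_D) − 3x_C.
∂π/∂x_C = 65 − 8x_C − 3x_D = 0 ⇒ x_C = 8.125 − 0.375x_D.
Similarly x_D = 5.625 − 0.375x_C.
Substituting the second reaction function into the first: x_C = 8.125 − 0.375(5.625 − 0.375x_C), which gives (55/64)x_C = 385/64 ⇒ x_C = 7.
Then x_D = 5.625 − 0.375·7 = 3.

7, 3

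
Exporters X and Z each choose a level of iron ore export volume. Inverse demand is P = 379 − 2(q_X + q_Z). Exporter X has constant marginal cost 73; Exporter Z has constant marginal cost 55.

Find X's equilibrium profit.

Exporter X's profit: π = q_X(379 − 2(q_X + q_Z)) − 73q_X.
∂π/∂q_X = 306 − 4q_X − 2q_Z = 0, so q_X = 76.5 − 0.5q_Z.
By the same steps for Z: q_Z = 81 − 0.5q_X.
Substituting the second reaction function into the first: q_X = 76.5 − 0.5(81 − 0.5q_X), which gives 0.75q_X = 36 ⇒ q_X = 48.
Then q_Z = 81 − 0.5·48 = 57.
Price P = 379 − 2·105 = 169.
X's profit: (169 − 73)·48 = 4608.

4608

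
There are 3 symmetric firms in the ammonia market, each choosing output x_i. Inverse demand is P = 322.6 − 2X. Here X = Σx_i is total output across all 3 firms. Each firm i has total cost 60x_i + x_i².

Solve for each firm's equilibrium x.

26.26

A representative firm's profit is π_i = x_i(322.6 − 2X) − 60x_i − x_i², with X = x_i + Σ_{j≠i} x_j.
First-order condition: 262.6 − 6x_i − 2Σ_{j≠i} x_j = 0.
With identical firms, set every x_j = x: then 262.6 − 6x − 4x = 0, i.e. x = 262.6/10 = 26.26.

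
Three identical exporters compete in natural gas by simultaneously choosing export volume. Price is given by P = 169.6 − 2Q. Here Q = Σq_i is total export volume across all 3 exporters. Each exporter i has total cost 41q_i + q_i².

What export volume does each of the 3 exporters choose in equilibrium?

12.86

A representative exporter's profit is π_i = q_i(169.6 − 2Q) − 41q_i − q_i², with Q = q_i + Σ_{j≠i} q_j.
First-order condition: 128.6 − 6q_i − 2Σ_{j≠i} q_j = 0.
In a symmetric equilibrium every exporter chooses the same q, so Σ_{j≠i} q_j = 2q. The condition becomes 128.6 − 10q = 0, giving q = 128.6/10 = 12.86.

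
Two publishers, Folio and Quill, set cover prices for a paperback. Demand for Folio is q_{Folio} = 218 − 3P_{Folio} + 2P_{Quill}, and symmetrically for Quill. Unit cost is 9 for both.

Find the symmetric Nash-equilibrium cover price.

61.25

Folio's profit: π = (P_{Folio} − 9)(218 − 3P_{Folio} + 2P_{Quill}).
∂π/∂P_{Folio} = 245 − 6P_{Folio} + 2P_{Quill} = 0 ⇒ P_{Folio} = 245/6 + (1/3)P_{Quill}.
By symmetry P_{Quill} = P_{Folio}; substituting into the reaction function, (2/3)P_{Folio} = 245/6 and P_{Folio} = 61.25.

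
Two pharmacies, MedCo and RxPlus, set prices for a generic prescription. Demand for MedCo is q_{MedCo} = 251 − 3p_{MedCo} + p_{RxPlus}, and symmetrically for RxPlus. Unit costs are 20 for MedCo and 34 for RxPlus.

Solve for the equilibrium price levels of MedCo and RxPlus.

63.4, 69.4

MedCo's profit: π = (p_{MedCo} − 20)(251 − 3p_{MedCo} + p_{RxPlus}).
∂π/∂p_{MedCo} = 311 − 6p_{MedCo} + p_{RxPlus} = 0 ⇒ p_{MedCo} = 311/6 + (1/6)p_{RxPlus}.
Similarly p_{RxPlus} = 353/6 + (1/6)p_{MedCo}.
Substituting the second reaction function into the first: p_{MedCo} = 311/6 + (1/6)(353/6 + (1/6)p_{MedCo}), which gives (35/36)p_{MedCo} = 2219/36 ⇒ p_{MedCo} = 63.4.
Then p_{RxPlus} = 353/6 + (1/6)·63.4 = 69.4.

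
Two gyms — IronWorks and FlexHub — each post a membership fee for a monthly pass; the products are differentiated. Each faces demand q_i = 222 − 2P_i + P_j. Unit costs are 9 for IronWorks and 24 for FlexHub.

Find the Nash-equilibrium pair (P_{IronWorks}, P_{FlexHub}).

IronWorks's profit: π = (P_{IronWorks} − 9)(222 − 2P_{IronWorks} + P_{FlexHub}).
∂π/∂P_{IronWorks} = 240 − 4P_{IronWorks} + P_{FlexHub} = 0 ⇒ P_{IronWorks} = 60 + 0.25P_{FlexHub}.
Similarly P_{FlexHub} = 67.5 + 0.25P_{IronWorks}.
Plugging P_{FlexHub} into IronWorks's best response: P_{IronWorks} = 60 + 0.25(67.5 + 0.25P_{IronWorks}) ⇒ 0.9375P_{IronWorks} = 76.875, so P_{IronWorks} = 82.
Then P_{FlexHub} = 67.5 + 0.25·82 = 88.

82, 88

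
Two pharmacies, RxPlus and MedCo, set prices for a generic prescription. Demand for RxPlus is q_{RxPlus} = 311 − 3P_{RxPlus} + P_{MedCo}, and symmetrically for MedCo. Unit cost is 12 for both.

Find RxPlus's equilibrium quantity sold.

172.2

RxPlus's profit: π = (P_{RxPlus} − 12)(311 − 3P_{RxPlus} + P_{MedCo}).
∂π/∂P_{RxPlus} = 347 − 6P_{RxPlus} + P_{MedCo} = 0 ⇒ P_{RxPlus} = 347/6 + (1/6)P_{MedCo}.
Setting P_{RxPlus} = P_{MedCo} in the reaction function: P_{RxPlus} = 347/6 + (1/6)P_{RxPlus}, so P_{RxPlus} = (347/6) / (5/6) = 69.4.
q_{RxPlus} = 311 − 3·69.4 + 69.4 = 172.2.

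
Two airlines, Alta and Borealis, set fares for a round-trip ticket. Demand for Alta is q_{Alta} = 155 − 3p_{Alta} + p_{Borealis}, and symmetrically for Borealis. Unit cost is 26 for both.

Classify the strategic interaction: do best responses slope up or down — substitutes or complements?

Alta's profit: π = (p_{Alta} − 26)(155 − 3p_{Alta} + p_{Borealis}).
∂π/∂p_{Alta} = 233 − 6p_{Alta} + p_{Borealis} = 0 ⇒ p_{Alta} = 233/6 + (1/6)p_{Borealis}.
The best-response slope dp_{Alta}/dp_{Borealis} = 1/6 > 0: the reaction function is upward-sloping, so the choices are strategic complements.

strategic complements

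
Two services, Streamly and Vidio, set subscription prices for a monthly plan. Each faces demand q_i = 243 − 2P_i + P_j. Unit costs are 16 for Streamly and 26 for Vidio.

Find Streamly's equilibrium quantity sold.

Streamly's profit: π = (P_{Streamly} − 16)(243 − 2P_{Streamly} + P_{Vidio}).
∂π/∂P_{Streamly} = 275 − 4P_{Streamly} + P_{Vidio} = 0 ⇒ P_{Streamly} = 68.75 + 0.25P_{Vidio}.
Similarly P_{Vidio} = 73.75 + 0.25P_{Streamly}.
Solving the two reaction functions simultaneously: (1 − (0.25)(0.25))P_{Streamly} = 68.75 + 0.25·73.75, so 0.9375P_{Streamly} = 87.1875 and P_{Streamly} = 93.
Then P_{Vidio} = 73.75 + 0.25·93 = 97.
q_{Streamly} = 243 − 2·93 + 97 = 154.

154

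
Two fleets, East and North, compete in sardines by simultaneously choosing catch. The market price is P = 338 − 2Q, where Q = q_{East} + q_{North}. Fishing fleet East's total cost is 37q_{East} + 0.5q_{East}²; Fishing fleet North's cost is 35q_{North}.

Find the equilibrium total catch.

Fishing fleet East's profit: π = q_{East}(338 − 2(q_{East} + q_{North})) − 37q_{East} − 0.5q_{East}².
∂π/∂q_{East} = 301 − 5q_{East} − 2q_{North} = 0, so q_{East} = 60.2 − 0.4q_{North}.
For North: ∂π/∂q_{North} = 303 − 4q_{North} − 2q_{East} = 0 ⇒ q_{North} = 75.75 − 0.5q_{East}.
Solving the two reaction functions simultaneously: (1 − (−0.4)(−0.5))q_{East} = 60.2 − 0.4·75.75, so 0.8q_{East} = 29.9 and q_{East} = 37.375.
Then q_{North} = 75.75 − 0.5·37.375 = 57.0625.
Total catch: 37.375 + 57.0625 = 94.4375.

94.4375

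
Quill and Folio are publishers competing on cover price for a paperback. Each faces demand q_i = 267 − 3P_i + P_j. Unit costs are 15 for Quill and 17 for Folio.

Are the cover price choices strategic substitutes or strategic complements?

strategic complements

Quill's profit: π = (P_{Quill} − 15)(267 − 3P_{Quill} + P_{Folio}).
∂π/∂P_{Quill} = 312 − 6P_{Quill} + P_{Folio} = 0 ⇒ P_{Quill} = 52 + (1/6)P_{Folio}.
The best-response slope dP_{Quill}/dP_{Folio} = 1/6 > 0: the reaction function is upward-sloping, so the choices are strategic complements.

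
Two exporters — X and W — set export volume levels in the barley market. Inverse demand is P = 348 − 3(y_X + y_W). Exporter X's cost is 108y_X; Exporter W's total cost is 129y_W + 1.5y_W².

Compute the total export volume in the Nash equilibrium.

46.6

Exporter X's profit: π = y_X(348 − 3(y_X + y_W)) − 108y_X.
∂π/∂y_X = 240 − 6y_X − 3y_W = 0, so y_X = 40 − 0.5y_W.
For W: ∂π/∂y_W = 219 − 9y_W − 3y_X = 0 ⇒ y_W = 73/3 − (1/3)y_X.
Plugging y_W into X's best response: y_X = 40 − 0.5(73/3 − (1/3)y_X) ⇒ (5/6)y_X = 167/6, so y_X = 33.4.
Then y_W = 73/3 − (1/3)·33.4 = 13.2.
Total export volume: 33.4 + 13.2 = 46.6.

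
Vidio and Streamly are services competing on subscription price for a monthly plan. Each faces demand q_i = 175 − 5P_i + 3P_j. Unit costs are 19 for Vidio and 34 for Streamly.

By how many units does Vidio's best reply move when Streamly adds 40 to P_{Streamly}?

Vidio's profit: π = (P_{Vidio} − 19)(175 − 5P_{Vidio} + 3P_{Streamly}).
∂π/∂P_{Vidio} = 270 − 10P_{Vidio} + 3P_{Streamly} = 0 ⇒ P_{Vidio} = 27 + 0.3P_{Streamly}.
The reaction-function slope is 0.3, so a 40-unit rise in P_{Streamly} moves P_{Vidio} by 0.3 × 40 = 12. Vidio's best response rises — the actions are strategic complements.

12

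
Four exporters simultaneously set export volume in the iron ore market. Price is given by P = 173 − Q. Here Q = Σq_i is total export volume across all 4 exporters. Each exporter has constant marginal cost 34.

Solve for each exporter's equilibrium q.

A representative exporter's profit is π_i = q_i(173 − Q) − 34q_i, with Q = q_i + Σ_{j≠i} q_j.
First-order condition: 139 − 2q_i − Σ_{j≠i} q_j = 0.
In a symmetric equilibrium every exporter chooses the same q, so Σ_{j≠i} q_j = 3q. The condition becomes 139 − 5q = 0, giving q = 139/5 = 27.8.

27.8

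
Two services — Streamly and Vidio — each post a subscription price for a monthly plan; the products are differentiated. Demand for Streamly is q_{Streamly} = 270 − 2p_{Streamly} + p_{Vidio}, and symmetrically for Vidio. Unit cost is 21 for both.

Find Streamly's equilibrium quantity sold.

166

Streamly's profit: π = (p_{Streamly} − 21)(270 − 2p_{Streamly} + p_{Vidio}).
∂π/∂p_{Streamly} = 312 − 4p_{Streamly} + p_{Vidio} = 0 ⇒ p_{Streamly} = 78 + 0.25p_{Vidio}.
By symmetry p_{Vidio} = p_{Streamly}; substituting into the reaction function, 0.75p_{Streamly} = 78 and p_{Streamly} = 104.
q_{Streamly} = 270 − 2·104 + 104 = 166.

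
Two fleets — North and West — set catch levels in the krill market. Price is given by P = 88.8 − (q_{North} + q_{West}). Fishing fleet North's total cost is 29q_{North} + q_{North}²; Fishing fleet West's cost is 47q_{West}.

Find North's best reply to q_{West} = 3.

14.2

Fishing fleet North's profit: π = q_{North}(88.8 − (q_{North} + q_{West})) − 29q_{North} − q_{North}².
∂π/∂q_{North} = 59.8 − 4q_{North} − q_{West} = 0, so q_{North} = 14.95 − 0.25q_{West}.
At q_{West} = 3: q_{North} = 14.95 − 0.25·3 = 14.2.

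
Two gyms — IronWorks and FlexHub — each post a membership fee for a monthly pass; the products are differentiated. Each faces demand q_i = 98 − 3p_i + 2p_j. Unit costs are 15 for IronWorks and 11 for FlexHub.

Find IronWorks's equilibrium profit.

IronWorks's profit: π = (p_{IronWorks} − 15)(98 − 3p_{IronWorks} + 2p_{FlexHub}).
∂π/∂p_{IronWorks} = 143 − 6p_{IronWorks} + 2p_{FlexHub} = 0 ⇒ p_{IronWorks} = 143/6 + (1/3)p_{FlexHub}.
Similarly p_{FlexHub} = 131/6 + (1/3)p_{IronWorks}.
Plugging p_{FlexHub} into IronWorks's best response: p_{IronWorks} = 143/6 + (1/3)(131/6 + (1/3)p_{IronWorks}) ⇒ (8/9)p_{IronWorks} = 280/9, so p_{IronWorks} = 35.
Then p_{FlexHub} = 131/6 + (1/3)·35 = 33.5.
q_{IronWorks} = 98 − 3·35 + 2·33.5 = 60.
Profit = (35 − 15)·60 = 1200.

1200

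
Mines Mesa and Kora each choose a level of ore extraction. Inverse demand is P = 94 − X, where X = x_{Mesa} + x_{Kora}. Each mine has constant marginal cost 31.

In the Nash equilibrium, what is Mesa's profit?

441

Mine Mesa's profit: π = x_{Mesa}(94 − (x_{Mesa} + x_{Kora})) − 31x_{Mesa}.
∂π/∂x_{Mesa} = 63 − 2x_{Mesa} − x_{Kora} = 0, so x_{Mesa} = 31.5 − 0.5x_{Kora}.
The game is symmetric, so in equilibrium x_{Kora} = x_{Mesa}: the reaction function gives 1.5x_{Mesa} = 31.5, hence x_{Mesa} = 21.
Price P = 94 − 42 = 52.
Mesa's profit: (52 − 31)·21 = 441.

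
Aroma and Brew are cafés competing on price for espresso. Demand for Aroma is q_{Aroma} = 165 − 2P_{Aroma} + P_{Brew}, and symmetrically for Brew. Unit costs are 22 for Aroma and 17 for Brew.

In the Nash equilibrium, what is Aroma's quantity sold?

Aroma's profit: π = (P_{Aroma} − 22)(165 − 2P_{Aroma} + P_{Brew}).
∂π/∂P_{Aroma} = 209 − 4P_{Aroma} + P_{Brew} = 0 ⇒ P_{Aroma} = 52.25 + 0.25P_{Brew}.
Similarly P_{Brew} = 49.75 + 0.25P_{Aroma}.
Solving the two reaction functions simultaneously: (1 − (0.25)(0.25))P_{Aroma} = 52.25 + 0.25·49.75, so 0.9375P_{Aroma} = 64.6875 and P_{Aroma} = 69.
Then P_{Brew} = 49.75 + 0.25·69 = 67.
q_{Aroma} = 165 − 2·69 + 67 = 94.

94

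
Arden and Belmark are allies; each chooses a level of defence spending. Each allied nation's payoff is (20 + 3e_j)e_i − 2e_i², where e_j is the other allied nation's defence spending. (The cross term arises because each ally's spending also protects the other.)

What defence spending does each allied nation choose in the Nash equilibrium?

Arden's payoff is (20 + 3e_B)e_A − 2e_A².
∂π/∂e_A = 20 + 3e_B − 4e_A = 0, so e_A = 5 + 0.75e_B.
By symmetry e_B = e_A; substituting into the reaction function, 0.25e_A = 5 and e_A = 20.

20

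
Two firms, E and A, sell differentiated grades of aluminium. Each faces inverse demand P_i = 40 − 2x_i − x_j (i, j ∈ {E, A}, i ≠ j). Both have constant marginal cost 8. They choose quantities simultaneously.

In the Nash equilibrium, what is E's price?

20.8

Firm E's profit: π = x_E(40 − 2x_E − x_A) − 8x_E.
∂π/∂x_E = 32 − 4x_E − x_A = 0 ⇒ x_E = 8 − 0.25x_A.
The game is symmetric, so in equilibrium x_A = x_E: the reaction function gives 1.25x_E = 8, hence x_E = 6.4.
P_E = 40 − 2·6.4 − 6.4 = 20.8.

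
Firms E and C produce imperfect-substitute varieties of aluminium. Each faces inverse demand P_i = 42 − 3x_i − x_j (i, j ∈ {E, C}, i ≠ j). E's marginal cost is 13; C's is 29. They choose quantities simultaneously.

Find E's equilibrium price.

26.8

Firm E's profit: π = x_E(42 − 3x_E − x_C) − 13x_E.
∂π/∂x_E = 29 − 6x_E − x_C = 0 ⇒ x_E = 29/6 − (1/6)x_C.
Similarly x_C = 13/6 − (1/6)x_E.
Solving the two reaction functions simultaneously: (1 − (−1/6)(−1/6))x_E = 29/6 − (1/6)·(13/6), so (35/36)x_E = 161/36 and x_E = 4.6.
Then x_C = 13/6 − (1/6)·4.6 = 1.4.
P_E = 42 − 3·4.6 − 1.4 = 26.8.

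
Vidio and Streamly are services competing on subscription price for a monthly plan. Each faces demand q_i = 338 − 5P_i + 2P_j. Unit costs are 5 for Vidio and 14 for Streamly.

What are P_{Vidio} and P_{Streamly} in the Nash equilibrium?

Vidio's profit: π = (P_{Vidio} − 5)(338 − 5P_{Vidio} + 2P_{Streamly}).
∂π/∂P_{Vidio} = 363 − 10P_{Vidio} + 2P_{Streamly} = 0 ⇒ P_{Vidio} = 36.3 + 0.2P_{Streamly}.
Similarly P_{Streamly} = 40.8 + 0.2P_{Vidio}.
Solving the two reaction functions simultaneously: (1 − (0.2)(0.2))P_{Vidio} = 36.3 + 0.2·40.8, so 0.96P_{Vidio} = 44.46 and P_{Vidio} = 46.3125.
Then P_{Streamly} = 40.8 + 0.2·46.3125 = 50.0625.

46.3125, 50.0625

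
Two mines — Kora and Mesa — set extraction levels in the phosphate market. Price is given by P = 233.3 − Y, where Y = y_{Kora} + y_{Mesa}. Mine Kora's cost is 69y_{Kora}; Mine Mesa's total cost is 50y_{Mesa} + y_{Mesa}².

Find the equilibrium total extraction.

96.6

Mine Kora's profit: π = y_{Kora}(233.3 − (y_{Kora} + y_{Mesa})) − 69y_{Kora}.
∂π/∂y_{Kora} = 164.3 − 2y_{Kora} − y_{Mesa} = 0, so y_{Kora} = 82.15 − 0.5y_{Mesa}.
For Mesa: ∂π/∂y_{Mesa} = 183.3 − 4y_{Mesa} − y_{Kora} = 0 ⇒ y_{Mesa} = 45.825 − 0.25y_{Kora}.
Plugging y_{Mesa} into Kora's best response: y_{Kora} = 82.15 − 0.5(45.825 − 0.25y_{Kora}) ⇒ 0.875y_{Kora} = 59.2375, so y_{Kora} = 67.7.
Then y_{Mesa} = 45.825 − 0.25·67.7 = 28.9.
Total extraction: 67.7 + 28.9 = 96.6.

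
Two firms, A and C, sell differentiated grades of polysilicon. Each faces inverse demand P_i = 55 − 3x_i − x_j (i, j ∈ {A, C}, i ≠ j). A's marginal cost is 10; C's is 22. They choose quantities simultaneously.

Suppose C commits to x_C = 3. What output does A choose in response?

Firm A's profit: π = x_A(55 − 3x_A − x_C) − 10x_A.
∂π/∂x_A = 45 − 6x_A − x_C = 0 ⇒ x_A = 7.5 − (1/6)x_C.
At x_C = 3: x_A = 7.5 − (1/6)·3 = 7.

7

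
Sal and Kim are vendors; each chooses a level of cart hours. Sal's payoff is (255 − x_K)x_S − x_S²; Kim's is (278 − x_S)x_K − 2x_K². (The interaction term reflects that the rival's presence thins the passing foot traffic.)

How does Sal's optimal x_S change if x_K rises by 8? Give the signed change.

Expanding Sal's payoff: 255x_S − x_Kx_S − x_S².
∂π/∂x_S = 255 − x_K − 2x_S = 0, so x_S = 127.5 − 0.5x_K.
The reaction-function slope is −0.5, so an 8-unit rise in x_K moves x_S by −0.5 × 8 = −4. Sal's best response falls — the actions are strategic substitutes.

-4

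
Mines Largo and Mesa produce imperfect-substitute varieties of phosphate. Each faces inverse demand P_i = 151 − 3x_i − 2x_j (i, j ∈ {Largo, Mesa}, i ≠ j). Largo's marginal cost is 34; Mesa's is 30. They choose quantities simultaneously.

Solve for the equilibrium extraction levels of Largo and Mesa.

14.375, 15.375

Mine Largo's profit: π = x_{Largo}(151 − 3x_{Largo} − 2x_{Mesa}) − 34x_{Largo}.
∂π/∂x_{Largo} = 117 − 6x_{Largo} − 2x_{Mesa} = 0 ⇒ x_{Largo} = 19.5 − (1/3)x_{Mesa}.
Similarly x_{Mesa} = 121/6 − (1/3)x_{Largo}.
Solving the two reaction functions simultaneously: (1 − (−1/3)(−1/3))x_{Largo} = 19.5 − (1/3)·(121/6), so (8/9)x_{Largo} = 115/9 and x_{Largo} = 14.375.
Then x_{Mesa} = 121/6 − (1/3)·14.375 = 15.375.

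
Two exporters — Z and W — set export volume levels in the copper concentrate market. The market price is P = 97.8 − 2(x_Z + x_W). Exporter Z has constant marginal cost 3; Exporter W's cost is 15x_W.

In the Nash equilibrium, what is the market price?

Exporter Z's profit: π = x_Z(97.8 − 2(x_Z + x_W)) − 3x_Z.
∂π/∂x_Z = 94.8 − 4x_Z − 2x_W = 0, so x_Z = 23.7 − 0.5x_W.
By the same steps for W: x_W = 20.7 − 0.5x_Z.
Substituting the second reaction function into the first: x_Z = 23.7 − 0.5(20.7 − 0.5x_Z), which gives 0.75x_Z = 13.35 ⇒ x_Z = 17.8.
Then x_W = 20.7 − 0.5·17.8 = 11.8.
Equilibrium price: P = 97.8 − 2·29.6 = 38.6.

38.6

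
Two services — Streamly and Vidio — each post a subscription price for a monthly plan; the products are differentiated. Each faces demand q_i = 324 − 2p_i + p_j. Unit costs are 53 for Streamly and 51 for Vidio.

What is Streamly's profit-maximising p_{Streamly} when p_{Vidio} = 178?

Streamly's profit: π = (p_{Streamly} − 53)(324 − 2p_{Streamly} + p_{Vidio}).
∂π/∂p_{Streamly} = 430 − 4p_{Streamly} + p_{Vidio} = 0 ⇒ p_{Streamly} = 107.5 + 0.25p_{Vidio}.
At p_{Vidio} = 178: p_{Streamly} = 107.5 + 0.25·178 = 152.

152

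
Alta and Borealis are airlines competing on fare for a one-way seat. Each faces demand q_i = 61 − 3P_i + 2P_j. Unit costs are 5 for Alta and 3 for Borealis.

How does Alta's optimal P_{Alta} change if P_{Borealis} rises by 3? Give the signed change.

1

Alta's profit: π = (P_{Alta} − 5)(61 − 3P_{Alta} + 2P_{Borealis}).
∂π/∂P_{Alta} = 76 − 6P_{Alta} + 2P_{Borealis} = 0 ⇒ P_{Alta} = 38/3 + (1/3)P_{Borealis}.
The reaction-function slope is 1/3, so a 3-unit rise in P_{Borealis} moves P_{Alta} by 1/3 × 3 = 1. Alta's best response rises — the actions are strategic complements.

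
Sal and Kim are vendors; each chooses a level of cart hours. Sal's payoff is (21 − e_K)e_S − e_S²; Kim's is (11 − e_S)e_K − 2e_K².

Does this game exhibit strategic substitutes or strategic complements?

Expanding Sal's payoff: 21e_S − e_Ke_S − e_S².
∂π/∂e_S = 21 − e_K − 2e_S = 0, so e_S = 10.5 − 0.5e_K.
The best-response slope de_S/de_K = −0.5 < 0: the reaction function is downward-sloping, so the choices are strategic substitutes.

strategic substitutes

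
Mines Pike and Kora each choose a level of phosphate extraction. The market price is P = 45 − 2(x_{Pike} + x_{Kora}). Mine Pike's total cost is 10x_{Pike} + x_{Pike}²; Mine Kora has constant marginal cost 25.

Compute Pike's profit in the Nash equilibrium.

75

Mine Pike's profit: π = x_{Pike}(45 − 2(x_{Pike} + x_{Kora})) − 10x_{Pike} − x_{Pike}².
∂π/∂x_{Pike} = 35 − 6x_{Pike} − 2x_{Kora} = 0, so x_{Pike} = 35/6 − (1/3)x_{Kora}.
For Kora: ∂π/∂x_{Kora} = 20 − 4x_{Kora} − 2x_{Pike} = 0 ⇒ x_{Kora} = 5 − 0.5x_{Pike}.
Plugging x_{Kora} into Pike's best response: x_{Pike} = 35/6 − (1/3)(5 − 0.5x_{Pike}) ⇒ (5/6)x_{Pike} = 25/6, so x_{Pike} = 5.
Then x_{Kora} = 5 − 0.5·5 = 2.5.
Price P = 45 − 2·7.5 = 30.
Pike's profit: (30 − 10)·5 − (5)² = 75.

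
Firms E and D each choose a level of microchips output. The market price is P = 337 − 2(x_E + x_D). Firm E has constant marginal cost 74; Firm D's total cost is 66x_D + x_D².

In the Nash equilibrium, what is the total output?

79.7

Firm E's profit: π = x_E(337 − 2(x_E + x_D)) − 74x_E.
∂π/∂x_E = 263 − 4x_E − 2x_D = 0, so x_E = 65.75 − 0.5x_D.
For D: ∂π/∂x_D = 271 − 6x_D − 2x_E = 0 ⇒ x_D = 271/6 − (1/3)x_E.
Plugging x_D into E's best response: x_E = 65.75 − 0.5(271/6 − (1/3)x_E) ⇒ (5/6)x_E = 259/6, so x_E = 51.8.
Then x_D = 271/6 − (1/3)·51.8 = 27.9.
Total output: 51.8 + 27.9 = 79.7.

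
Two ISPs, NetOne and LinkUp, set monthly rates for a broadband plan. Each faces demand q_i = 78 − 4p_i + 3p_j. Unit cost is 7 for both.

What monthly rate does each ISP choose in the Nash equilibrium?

21.2

NetOne's profit: π = (p_{NetOne} − 7)(78 − 4p_{NetOne} + 3p_{LinkUp}).
∂π/∂p_{NetOne} = 106 − 8p_{NetOne} + 3p_{LinkUp} = 0 ⇒ p_{NetOne} = 13.25 + 0.375p_{LinkUp}.
By symmetry p_{LinkUp} = p_{NetOne}; substituting into the reaction function, 0.625p_{NetOne} = 13.25 and p_{NetOne} = 21.2.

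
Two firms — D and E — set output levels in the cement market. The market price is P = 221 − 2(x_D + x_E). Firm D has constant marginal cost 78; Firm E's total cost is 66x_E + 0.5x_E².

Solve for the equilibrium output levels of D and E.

25.3125, 20.875

Firm D's profit: π = x_D(221 − 2(x_D + x_E)) − 78x_D.
∂π/∂x_D = 143 − 4x_D − 2x_E = 0, so x_D = 35.75 − 0.5x_E.
For E: ∂π/∂x_E = 155 − 5x_E − 2x_D = 0 ⇒ x_E = 31 − 0.4x_D.
Solving the two reaction functions simultaneously: (1 − (−0.5)(−0.4))x_D = 35.75 − 0.5·31, so 0.8x_D = 20.25 and x_D = 25.3125.
Then x_E = 31 − 0.4·25.3125 = 20.875.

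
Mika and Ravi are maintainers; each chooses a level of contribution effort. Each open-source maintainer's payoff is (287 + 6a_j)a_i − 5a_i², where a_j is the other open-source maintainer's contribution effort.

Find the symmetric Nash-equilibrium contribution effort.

Mika's payoff is (287 + 6a_R)a_M − 5a_M².
∂π/∂a_M = 287 + 6a_R − 10a_M = 0, so a_M = 28.7 + 0.6a_R.
The game is symmetric, so in equilibrium a_R = a_M: the reaction function gives 0.4a_M = 28.7, hence a_M = 71.75.

71.75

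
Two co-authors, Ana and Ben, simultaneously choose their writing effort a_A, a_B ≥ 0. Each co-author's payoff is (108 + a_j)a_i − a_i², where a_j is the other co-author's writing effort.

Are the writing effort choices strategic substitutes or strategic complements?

strategic complements

Ana's payoff is (108 + a_B)a_A − a_A².
∂π/∂a_A = 108 + a_B − 2a_A = 0, so a_A = 54 + 0.5a_B.
The best-response slope da_A/da_B = 0.5 > 0: the reaction function is upward-sloping, so the choices are strategic complements.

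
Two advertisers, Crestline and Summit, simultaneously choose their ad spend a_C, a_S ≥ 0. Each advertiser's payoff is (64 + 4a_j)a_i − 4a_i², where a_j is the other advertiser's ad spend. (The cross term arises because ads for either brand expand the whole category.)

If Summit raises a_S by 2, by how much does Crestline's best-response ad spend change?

Crestline's payoff is (64 + 4a_S)a_C − 4a_C².
∂π/∂a_C = 64 + 4a_S − 8a_C = 0, so a_C = 8 + 0.5a_S.
The reaction-function slope is 0.5, so a 2-unit rise in a_S moves a_C by 0.5 × 2 = 1. Crestline's best response rises — the actions are strategic complements.

1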